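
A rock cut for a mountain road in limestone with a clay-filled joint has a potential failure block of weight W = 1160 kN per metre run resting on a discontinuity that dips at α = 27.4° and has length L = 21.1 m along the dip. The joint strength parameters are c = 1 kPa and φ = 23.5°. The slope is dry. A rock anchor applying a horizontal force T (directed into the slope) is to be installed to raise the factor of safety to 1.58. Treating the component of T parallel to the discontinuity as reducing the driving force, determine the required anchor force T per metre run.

T = 234 kN/m

Resolving forces along and normal to the sliding plane, with the horizontal anchor force T adding T·sinα to the effective normal force and T·cosα acting up the plane against the driving force:
FS = [cL + (W cosα + T sinα) tanφ] / [W sinα − T cosα]
Without the anchor: N' = 1029.9 kN/m, driving T_d = 533.8 kN/m, resisting R = 1·21.1 + 1029.9·tan23.5° = 468.9 kN/m, FS = 0.88.
Setting FS = 1.58 and solving for T:
1.58·(533.8 − T cos27.4°) = 468.9 + T sin27.4°·tan23.5°
T·(sin27.4°·tan23.5° + 1.58·cos27.4°) = 1.58·533.8 − 468.9
T·(0.4602·0.4348 + 1.58·0.8878) = 843.5 − 468.9 = 374.6
T·1.6028 = 374.6
T = 233.7 kN/m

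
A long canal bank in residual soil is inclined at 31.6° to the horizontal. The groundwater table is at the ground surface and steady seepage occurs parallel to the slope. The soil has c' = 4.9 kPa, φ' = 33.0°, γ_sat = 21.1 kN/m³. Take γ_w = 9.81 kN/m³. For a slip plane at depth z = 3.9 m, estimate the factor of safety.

FS = 0.70

With seepage parallel to the slope and the water table at the surface, the effective normal stress on the slip plane uses the buoyant unit weight γ' = γ_sat − γ_w while the driving shear stress uses γ_sat:
FS = [c' + γ' z cos²β tanφ'] / [γ_sat z sinβ cosβ]
γ' = 21.1 − 9.81 = 11.29 kN/m³
Numerator = 4.9 + 11.29·3.9·cos²31.6°·tan33.0° = 4.9 + 11.29·3.9·0.7254·0.6494 = 25.643 kPa
Denominator = 21.1·3.9·sin31.6°·cos31.6° = 21.1·3.9·0.5240·0.8517 = 36.725 kPa
FS = 25.643 / 36.725 = 0.698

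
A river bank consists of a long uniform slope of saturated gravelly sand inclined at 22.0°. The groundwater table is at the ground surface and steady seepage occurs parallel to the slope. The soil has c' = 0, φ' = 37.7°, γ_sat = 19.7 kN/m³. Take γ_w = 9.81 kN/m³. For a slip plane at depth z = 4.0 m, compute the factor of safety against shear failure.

FS = 0.96

With seepage parallel to the slope and the water table at the surface, the effective normal stress on the slip plane uses the buoyant unit weight γ' = γ_sat − γ_w while the driving shear stress uses γ_sat:
FS = [c' + γ' z cos²β tanφ'] / [γ_sat z sinβ cosβ]
(For c' = 0 this reduces to FS = (γ'/γ_sat)·tanφ'/tanβ.)
γ' = 19.7 − 9.81 = 9.89 kN/m³
Numerator = 0.0 + 9.89·4.0·cos²22.0°·tan37.7° = 0.0 + 9.89·4.0·0.8597·0.7729 = 26.285 kPa
Denominator = 19.7·4.0·sin22.0°·cos22.0° = 19.7·4.0·0.3746·0.9272 = 27.370 kPa
FS = 26.285 / 27.370 = 0.960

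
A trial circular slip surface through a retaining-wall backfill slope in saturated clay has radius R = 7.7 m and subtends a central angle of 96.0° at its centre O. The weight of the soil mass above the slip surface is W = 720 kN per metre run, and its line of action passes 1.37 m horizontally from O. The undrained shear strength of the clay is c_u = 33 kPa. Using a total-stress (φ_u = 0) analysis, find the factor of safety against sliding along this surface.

Taking moments about the centre O, the resisting moment is provided by the undrained shear strength acting along the arc:
Arc length L_a = R·θ = 7.7·(96.0°·π/180) = 7.7·1.6755 = 12.90 m
M_R = c_u·L_a·R = 33·12.90·7.7 = 3278.3 kN·m/m
M_D = W·d = 720·1.37 = 986.4 kN·m/m
FS = M_R / M_D = 3278.3 / 986.4 = 3.323

FS = 3.32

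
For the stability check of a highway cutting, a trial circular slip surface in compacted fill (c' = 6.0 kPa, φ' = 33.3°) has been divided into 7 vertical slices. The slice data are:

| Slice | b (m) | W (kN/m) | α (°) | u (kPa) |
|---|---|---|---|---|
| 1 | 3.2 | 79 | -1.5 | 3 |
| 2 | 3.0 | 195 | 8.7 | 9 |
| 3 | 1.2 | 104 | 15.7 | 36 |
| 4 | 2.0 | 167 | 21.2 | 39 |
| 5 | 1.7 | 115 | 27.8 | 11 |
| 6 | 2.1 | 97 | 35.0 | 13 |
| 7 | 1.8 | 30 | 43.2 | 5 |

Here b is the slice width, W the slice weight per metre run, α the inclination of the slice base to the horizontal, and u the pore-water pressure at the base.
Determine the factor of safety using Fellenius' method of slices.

FS = 1.74

Ordinary method of slices: FS = Σ[c'·Δl_i + (W_i cosα_i − u_i·Δl_i)·tanφ'] / Σ W_i sinα_i, with Δl_i = b_i / cosα_i.
Slice 1: Δl = 3.2/cos(-1.5°) = 3.201 m; N'_1 = 79·cos(-1.5°) − 3·3.201 = 69.4; c'Δl = 19.21; W sinα = -2.1
Slice 2: Δl = 3.0/cos8.7° = 3.035 m; N'_2 = 195·cos8.7° − 9·3.035 = 165.4; c'Δl = 18.21; W sinα = 29.5
Slice 3: Δl = 1.2/cos15.7° = 1.247 m; N'_3 = 104·cos15.7° − 36·1.247 = 55.2; c'Δl = 7.48; W sinα = 28.1
Slice 4: Δl = 2.0/cos21.2° = 2.145 m; N'_4 = 167·cos21.2° − 39·2.145 = 72.0; c'Δl = 12.87; W sinα = 60.4
Slice 5: Δl = 1.7/cos27.8° = 1.922 m; N'_5 = 115·cos27.8° − 11·1.922 = 80.6; c'Δl = 11.53; W sinα = 53.6
Slice 6: Δl = 2.1/cos35.0° = 2.564 m; N'_6 = 97·cos35.0° − 13·2.564 = 46.1; c'Δl = 15.38; W sinα = 55.6
Slice 7: Δl = 1.8/cos43.2° = 2.469 m; N'_7 = 30·cos43.2° − 5·2.469 = 9.5; c'Δl = 14.82; W sinα = 20.5
Σc'Δl = 99.5 kN/m; ΣN' = 498.3 kN/m; ΣW sinα = 245.8 kN/m
Resisting = 99.5 + 498.3·tan33.3° = 99.5 + 327.3 = 426.8 kN/m
FS = 426.8 / 245.8 = 1.737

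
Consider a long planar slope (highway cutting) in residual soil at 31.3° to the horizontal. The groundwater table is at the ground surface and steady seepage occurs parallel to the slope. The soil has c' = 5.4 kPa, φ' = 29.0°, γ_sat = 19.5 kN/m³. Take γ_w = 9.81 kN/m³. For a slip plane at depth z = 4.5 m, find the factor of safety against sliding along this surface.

FS = 0.59

With seepage parallel to the slope and the water table at the surface, the effective normal stress on the slip plane uses the buoyant unit weight γ' = γ_sat − γ_w while the driving shear stress uses γ_sat:
FS = [c' + γ' z cos²β tanφ'] / [γ_sat z sinβ cosβ]
γ' = 19.5 − 9.81 = 9.69 kN/m³
Numerator = 5.4 + 9.69·4.5·cos²31.3°·tan29.0° = 5.4 + 9.69·4.5·0.7301·0.5543 = 23.047 kPa
Denominator = 19.5·4.5·sin31.3°·cos31.3° = 19.5·4.5·0.5195·0.8545 = 38.953 kPa
FS = 23.047 / 38.953 = 0.592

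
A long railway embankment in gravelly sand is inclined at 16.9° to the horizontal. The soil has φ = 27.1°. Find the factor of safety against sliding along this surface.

For a dry cohesionless infinite slope the factor of safety is FS = tanφ / tanβ.
FS = tan27.1° / tan16.9° = 0.5117 / 0.3038 = 1.684

FS = 1.68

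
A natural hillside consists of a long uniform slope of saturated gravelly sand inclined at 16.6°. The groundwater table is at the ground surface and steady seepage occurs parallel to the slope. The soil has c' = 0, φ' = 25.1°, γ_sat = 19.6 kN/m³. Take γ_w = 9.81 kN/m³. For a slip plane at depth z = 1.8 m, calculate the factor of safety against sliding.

FS = 0.78

With seepage parallel to the slope and the water table at the surface, the effective normal stress on the slip plane uses the buoyant unit weight γ' = γ_sat − γ_w while the driving shear stress uses γ_sat:
FS = [c' + γ' z cos²β tanφ'] / [γ_sat z sinβ cosβ]
(For c' = 0 this reduces to FS = (γ'/γ_sat)·tanφ'/tanβ.)
γ' = 19.6 − 9.81 = 9.79 kN/m³
Numerator = 0.0 + 9.79·1.8·cos²16.6°·tan25.1° = 0.0 + 9.79·1.8·0.9184·0.4684 = 7.581 kPa
Denominator = 19.6·1.8·sin16.6°·cos16.6° = 19.6·1.8·0.2857·0.9583 = 9.659 kPa
FS = 7.581 / 9.659 = 0.785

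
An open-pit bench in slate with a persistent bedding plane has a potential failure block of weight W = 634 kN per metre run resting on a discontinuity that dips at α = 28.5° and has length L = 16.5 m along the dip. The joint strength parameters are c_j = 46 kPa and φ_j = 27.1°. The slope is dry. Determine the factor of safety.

FS = 3.45

Resolving the block weight along and normal to the plane and applying the Mohr–Coulomb strength on the joint:
N' = W cosα = 634·cos28.5° = 557.2 kN/m
Driving force T = W sinα = 634·sin28.5° = 302.5 kN/m
Resisting force R = c_j·L + N'·tanφ_j = 46·16.5 + 557.2·tan27.1° = 759.0 + 285.1 = 1044.1 kN/m
FS = R / T = 1044.1 / 302.5 = 3.451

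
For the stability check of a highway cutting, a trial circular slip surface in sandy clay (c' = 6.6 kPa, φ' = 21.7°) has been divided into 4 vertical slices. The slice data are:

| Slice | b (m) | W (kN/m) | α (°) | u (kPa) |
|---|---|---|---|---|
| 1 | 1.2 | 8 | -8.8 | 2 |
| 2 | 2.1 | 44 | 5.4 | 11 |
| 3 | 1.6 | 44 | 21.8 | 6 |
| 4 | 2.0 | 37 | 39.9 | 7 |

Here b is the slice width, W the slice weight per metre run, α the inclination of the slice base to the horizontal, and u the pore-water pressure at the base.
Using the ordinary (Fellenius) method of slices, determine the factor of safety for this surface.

FS = 1.79

Ordinary method of slices: FS = Σ[c'·Δl_i + (W_i cosα_i − u_i·Δl_i)·tanφ'] / Σ W_i sinα_i, with Δl_i = b_i / cosα_i.
Slice 1: Δl = 1.2/cos(-8.8°) = 1.214 m; N'_1 = 8·cos(-8.8°) − 2·1.214 = 5.5; c'Δl = 8.01; W sinα = -1.2
Slice 2: Δl = 2.1/cos5.4° = 2.109 m; N'_2 = 44·cos5.4° − 11·2.109 = 20.6; c'Δl = 13.92; W sinα = 4.1
Slice 3: Δl = 1.6/cos21.8° = 1.723 m; N'_3 = 44·cos21.8° − 6·1.723 = 30.5; c'Δl = 11.37; W sinα = 16.3
Slice 4: Δl = 2.0/cos39.9° = 2.607 m; N'_4 = 37·cos39.9° − 7·2.607 = 10.1; c'Δl = 17.21; W sinα = 23.7
Σc'Δl = 50.5 kN/m; ΣN' = 66.7 kN/m; ΣW sinα = 43.0 kN/m
Resisting = 50.5 + 66.7·tan21.7° = 50.5 + 26.6 = 77.1 kN/m
FS = 77.1 / 43.0 = 1.793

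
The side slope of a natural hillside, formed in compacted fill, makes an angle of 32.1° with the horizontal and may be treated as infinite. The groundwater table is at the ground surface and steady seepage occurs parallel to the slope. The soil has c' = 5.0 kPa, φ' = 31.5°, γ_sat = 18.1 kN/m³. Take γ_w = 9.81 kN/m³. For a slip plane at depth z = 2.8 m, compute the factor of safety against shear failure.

With seepage parallel to the slope and the water table at the surface, the effective normal stress on the slip plane uses the buoyant unit weight γ' = γ_sat − γ_w while the driving shear stress uses γ_sat:
FS = [c' + γ' z cos²β tanφ'] / [γ_sat z sinβ cosβ]
γ' = 18.1 − 9.81 = 8.29 kN/m³
Numerator = 5.0 + 8.29·2.8·cos²32.1°·tan31.5° = 5.0 + 8.29·2.8·0.7176·0.6128 = 15.208 kPa
Denominator = 18.1·2.8·sin32.1°·cos32.1° = 18.1·2.8·0.5314·0.8471 = 22.814 kPa
FS = 15.208 / 22.814 = 0.667

FS = 0.67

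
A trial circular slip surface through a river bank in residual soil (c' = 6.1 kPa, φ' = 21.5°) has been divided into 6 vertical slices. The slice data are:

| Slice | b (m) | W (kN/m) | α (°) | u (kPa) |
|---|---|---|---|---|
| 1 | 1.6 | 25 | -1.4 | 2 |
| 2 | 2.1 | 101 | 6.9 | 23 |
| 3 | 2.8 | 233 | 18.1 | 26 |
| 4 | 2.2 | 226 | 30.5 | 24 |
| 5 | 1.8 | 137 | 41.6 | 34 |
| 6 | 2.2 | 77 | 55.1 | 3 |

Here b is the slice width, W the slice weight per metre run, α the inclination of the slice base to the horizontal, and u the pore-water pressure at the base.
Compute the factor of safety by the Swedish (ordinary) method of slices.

Ordinary method of slices: FS = Σ[c'·Δl_i + (W_i cosα_i − u_i·Δl_i)·tanφ'] / Σ W_i sinα_i, with Δl_i = b_i / cosα_i.
Slice 1: Δl = 1.6/cos(-1.4°) = 1.600 m; N'_1 = 25·cos(-1.4°) − 2·1.600 = 21.8; c'Δl = 9.76; W sinα = -0.6
Slice 2: Δl = 2.1/cos6.9° = 2.115 m; N'_2 = 101·cos6.9° − 23·2.115 = 51.6; c'Δl = 12.90; W sinα = 12.1
Slice 3: Δl = 2.8/cos18.1° = 2.946 m; N'_3 = 233·cos18.1° − 26·2.946 = 144.9; c'Δl = 17.97; W sinα = 72.4
Slice 4: Δl = 2.2/cos30.5° = 2.553 m; N'_4 = 226·cos30.5° − 24·2.553 = 133.4; c'Δl = 15.58; W sinα = 114.7
Slice 5: Δl = 1.8/cos41.6° = 2.407 m; N'_5 = 137·cos41.6° − 34·2.407 = 20.6; c'Δl = 14.68; W sinα = 91.0
Slice 6: Δl = 2.2/cos55.1° = 3.845 m; N'_6 = 77·cos55.1° − 3·3.845 = 32.5; c'Δl = 23.46; W sinα = 63.2
Σc'Δl = 94.3 kN/m; ΣN' = 404.9 kN/m; ΣW sinα = 352.7 kN/m
Resisting = 94.3 + 404.9·tan21.5° = 94.3 + 159.5 = 253.8 kN/m
FS = 253.8 / 352.7 = 0.720

FS = 0.72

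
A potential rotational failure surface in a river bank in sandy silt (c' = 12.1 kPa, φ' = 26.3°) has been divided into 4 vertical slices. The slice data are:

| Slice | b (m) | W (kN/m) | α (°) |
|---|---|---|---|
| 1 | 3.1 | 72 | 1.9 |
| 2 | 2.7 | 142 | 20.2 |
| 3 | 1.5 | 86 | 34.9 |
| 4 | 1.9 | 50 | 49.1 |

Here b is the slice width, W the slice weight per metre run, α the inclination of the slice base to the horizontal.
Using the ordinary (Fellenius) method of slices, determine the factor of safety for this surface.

Ordinary method of slices: FS = Σ[c'·Δl_i + (W_i cosα_i)·tanφ'] / Σ W_i sinα_i, with Δl_i = b_i / cosα_i.
Slice 1: Δl = 3.1/cos1.9° = 3.102 m; N'_1 = 72·cos1.9° = 72.0; c'Δl = 37.53; W sinα = 2.4
Slice 2: Δl = 2.7/cos20.2° = 2.877 m; N'_2 = 142·cos20.2° = 133.3; c'Δl = 34.81; W sinα = 49.0
Slice 3: Δl = 1.5/cos34.9° = 1.829 m; N'_3 = 86·cos34.9° = 70.5; c'Δl = 22.13; W sinα = 49.2
Slice 4: Δl = 1.9/cos49.1° = 2.902 m; N'_4 = 50·cos49.1° = 32.7; c'Δl = 35.11; W sinα = 37.8
Σc'Δl = 129.6 kN/m; ΣN' = 308.5 kN/m; ΣW sinα = 138.4 kN/m
Resisting = 129.6 + 308.5·tan26.3° = 129.6 + 152.5 = 282.1 kN/m
FS = 282.1 / 138.4 = 2.038

FS = 2.04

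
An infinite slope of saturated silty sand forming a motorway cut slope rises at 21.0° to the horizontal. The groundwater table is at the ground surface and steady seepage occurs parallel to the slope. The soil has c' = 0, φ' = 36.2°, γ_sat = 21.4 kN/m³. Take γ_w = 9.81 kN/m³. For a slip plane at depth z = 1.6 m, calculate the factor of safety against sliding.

With seepage parallel to the slope and the water table at the surface, the effective normal stress on the slip plane uses the buoyant unit weight γ' = γ_sat − γ_w while the driving shear stress uses γ_sat:
FS = [c' + γ' z cos²β tanφ'] / [γ_sat z sinβ cosβ]
(For c' = 0 this reduces to FS = (γ'/γ_sat)·tanφ'/tanβ.)
γ' = 21.4 − 9.81 = 11.59 kN/m³
Numerator = 0.0 + 11.59·1.6·cos²21.0°·tan36.2° = 0.0 + 11.59·1.6·0.8716·0.7319 = 11.829 kPa
Denominator = 21.4·1.6·sin21.0°·cos21.0° = 21.4·1.6·0.3584·0.9336 = 11.456 kPa
FS = 11.829 / 11.456 = 1.033

FS = 1.03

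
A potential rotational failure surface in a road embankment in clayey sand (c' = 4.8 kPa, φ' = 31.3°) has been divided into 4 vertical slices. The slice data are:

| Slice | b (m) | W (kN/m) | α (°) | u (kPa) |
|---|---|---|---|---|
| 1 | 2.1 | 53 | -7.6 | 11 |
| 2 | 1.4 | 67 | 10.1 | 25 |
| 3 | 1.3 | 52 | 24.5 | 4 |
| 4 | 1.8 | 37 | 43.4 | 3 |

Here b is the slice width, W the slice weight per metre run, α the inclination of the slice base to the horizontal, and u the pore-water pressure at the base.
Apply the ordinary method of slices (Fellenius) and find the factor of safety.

FS = 2.11

Ordinary method of slices: FS = Σ[c'·Δl_i + (W_i cosα_i − u_i·Δl_i)·tanφ'] / Σ W_i sinα_i, with Δl_i = b_i / cosα_i.
Slice 1: Δl = 2.1/cos(-7.6°) = 2.119 m; N'_1 = 53·cos(-7.6°) − 11·2.119 = 29.2; c'Δl = 10.17; W sinα = -7.0
Slice 2: Δl = 1.4/cos10.1° = 1.422 m; N'_2 = 67·cos10.1° − 25·1.422 = 30.4; c'Δl = 6.83; W sinα = 11.7
Slice 3: Δl = 1.3/cos24.5° = 1.429 m; N'_3 = 52·cos24.5° − 4·1.429 = 41.6; c'Δl = 6.86; W sinα = 21.6
Slice 4: Δl = 1.8/cos43.4° = 2.477 m; N'_4 = 37·cos43.4° − 3·2.477 = 19.5; c'Δl = 11.89; W sinα = 25.4
Σc'Δl = 35.7 kN/m; ΣN' = 120.7 kN/m; ΣW sinα = 51.7 kN/m
Resisting = 35.7 + 120.7·tan31.3° = 35.7 + 73.4 = 109.1 kN/m
FS = 109.1 / 51.7 = 2.110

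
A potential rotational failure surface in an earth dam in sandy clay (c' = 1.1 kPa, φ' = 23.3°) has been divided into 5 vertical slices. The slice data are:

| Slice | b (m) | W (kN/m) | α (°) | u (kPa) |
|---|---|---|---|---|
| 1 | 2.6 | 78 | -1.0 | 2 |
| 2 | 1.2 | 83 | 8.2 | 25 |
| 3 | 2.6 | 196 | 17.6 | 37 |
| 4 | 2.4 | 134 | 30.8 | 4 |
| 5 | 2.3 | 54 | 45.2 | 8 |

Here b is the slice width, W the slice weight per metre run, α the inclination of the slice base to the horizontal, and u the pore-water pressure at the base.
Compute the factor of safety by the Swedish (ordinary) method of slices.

FS = 0.87

Ordinary method of slices: FS = Σ[c'·Δl_i + (W_i cosα_i − u_i·Δl_i)·tanφ'] / Σ W_i sinα_i, with Δl_i = b_i / cosα_i.
Slice 1: Δl = 2.6/cos(-1.0°) = 2.600 m; N'_1 = 78·cos(-1.0°) − 2·2.600 = 72.8; c'Δl = 2.86; W sinα = -1.4
Slice 2: Δl = 1.2/cos8.2° = 1.212 m; N'_2 = 83·cos8.2° − 25·1.212 = 51.8; c'Δl = 1.33; W sinα = 11.8
Slice 3: Δl = 2.6/cos17.6° = 2.728 m; N'_3 = 196·cos17.6° − 37·2.728 = 85.9; c'Δl = 3.00; W sinα = 59.3
Slice 4: Δl = 2.4/cos30.8° = 2.794 m; N'_4 = 134·cos30.8° − 4·2.794 = 103.9; c'Δl = 3.07; W sinα = 68.6
Slice 5: Δl = 2.3/cos45.2° = 3.264 m; N'_5 = 54·cos45.2° − 8·3.264 = 11.9; c'Δl = 3.59; W sinα = 38.3
Σc'Δl = 13.9 kN/m; ΣN' = 326.4 kN/m; ΣW sinα = 176.7 kN/m
Resisting = 13.9 + 326.4·tan23.3° = 13.9 + 140.6 = 154.4 kN/m
FS = 154.4 / 176.7 = 0.874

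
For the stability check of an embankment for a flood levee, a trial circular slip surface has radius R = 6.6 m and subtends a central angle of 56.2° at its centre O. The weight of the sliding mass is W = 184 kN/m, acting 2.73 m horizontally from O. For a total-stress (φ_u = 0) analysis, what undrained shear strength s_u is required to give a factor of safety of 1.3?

s_u = 15.3 kPa

FS = s_u·L_a·R / (W·d), so s_u = FS·W·d / (L_a·R).
Arc length L_a = R·θ = 6.6·(56.2°·π/180) = 6.6·0.9809 = 6.47 m
s_u = 1.3·184·2.73 / (6.47·6.6) = 653.0 / 42.73 = 15.28 kPa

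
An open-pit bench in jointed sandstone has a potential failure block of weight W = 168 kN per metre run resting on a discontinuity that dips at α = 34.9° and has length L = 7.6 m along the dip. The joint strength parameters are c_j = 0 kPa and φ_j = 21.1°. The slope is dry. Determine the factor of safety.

FS = 0.55

Resolving the block weight along and normal to the plane and applying the Mohr–Coulomb strength on the joint:
N' = W cosα = 168·cos34.9° = 137.8 kN/m
Driving force T = W sinα = 168·sin34.9° = 96.1 kN/m
Resisting force R = c_j·L + N'·tanφ_j = 0·7.6 + 137.8·tan21.1° = 0.0 + 53.2 = 53.2 kN/m
FS = R / T = 53.2 / 96.1 = 0.553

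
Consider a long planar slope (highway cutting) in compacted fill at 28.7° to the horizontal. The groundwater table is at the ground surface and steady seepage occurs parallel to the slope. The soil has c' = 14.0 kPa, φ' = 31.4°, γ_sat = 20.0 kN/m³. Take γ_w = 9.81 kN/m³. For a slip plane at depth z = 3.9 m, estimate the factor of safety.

FS = 0.99

With seepage parallel to the slope and the water table at the surface, the effective normal stress on the slip plane uses the buoyant unit weight γ' = γ_sat − γ_w while the driving shear stress uses γ_sat:
FS = [c' + γ' z cos²β tanφ'] / [γ_sat z sinβ cosβ]
γ' = 20.0 − 9.81 = 10.19 kN/m³
Numerator = 14.0 + 10.19·3.9·cos²28.7°·tan31.4° = 14.0 + 10.19·3.9·0.7694·0.6104 = 32.664 kPa
Denominator = 20.0·3.9·sin28.7°·cos28.7° = 20.0·3.9·0.4802·0.8771 = 32.856 kPa
FS = 32.664 / 32.856 = 0.994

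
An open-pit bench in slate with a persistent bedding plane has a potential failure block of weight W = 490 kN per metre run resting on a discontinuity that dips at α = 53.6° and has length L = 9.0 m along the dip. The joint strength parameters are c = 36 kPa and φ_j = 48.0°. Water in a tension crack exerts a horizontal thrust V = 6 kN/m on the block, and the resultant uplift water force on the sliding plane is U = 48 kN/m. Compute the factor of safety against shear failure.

FS = 1.48

Resolving the block weight along and normal to the plane and applying the Mohr–Coulomb strength on the joint:
N' = W cosα − U − V sinα = 490·cos53.6° − 48 − 6·sin53.6° = 237.9 kN/m
Driving force T = W sinα + V cosα = 490·sin53.6° + 6·cos53.6° = 398.0 kN/m
Resisting force R = c·L + N'·tanφ_j = 36·9.0 + 237.9·tan48.0° = 324.0 + 264.3 = 588.3 kN/m
FS = R / T = 588.3 / 398.0 = 1.478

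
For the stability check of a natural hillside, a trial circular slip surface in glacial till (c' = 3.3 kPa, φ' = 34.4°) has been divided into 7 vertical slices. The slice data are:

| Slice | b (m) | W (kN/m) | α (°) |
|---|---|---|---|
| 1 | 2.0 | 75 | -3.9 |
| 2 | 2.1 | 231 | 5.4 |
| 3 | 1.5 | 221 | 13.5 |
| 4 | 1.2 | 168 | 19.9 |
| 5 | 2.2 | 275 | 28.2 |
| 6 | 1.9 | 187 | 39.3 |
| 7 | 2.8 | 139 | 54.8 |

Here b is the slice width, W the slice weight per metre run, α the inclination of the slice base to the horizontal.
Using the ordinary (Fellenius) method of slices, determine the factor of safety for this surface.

FS = 1.72

Ordinary method of slices: FS = Σ[c'·Δl_i + (W_i cosα_i)·tanφ'] / Σ W_i sinα_i, with Δl_i = b_i / cosα_i.
Slice 1: Δl = 2.0/cos(-3.9°) = 2.005 m; N'_1 = 75·cos(-3.9°) = 74.8; c'Δl = 6.62; W sinα = -5.1
Slice 2: Δl = 2.1/cos5.4° = 2.109 m; N'_2 = 231·cos5.4° = 230.0; c'Δl = 6.96; W sinα = 21.7
Slice 3: Δl = 1.5/cos13.5° = 1.543 m; N'_3 = 221·cos13.5° = 214.9; c'Δl = 5.09; W sinα = 51.6
Slice 4: Δl = 1.2/cos19.9° = 1.276 m; N'_4 = 168·cos19.9° = 158.0; c'Δl = 4.21; W sinα = 57.2
Slice 5: Δl = 2.2/cos28.2° = 2.496 m; N'_5 = 275·cos28.2° = 242.4; c'Δl = 8.24; W sinα = 130.0
Slice 6: Δl = 1.9/cos39.3° = 2.455 m; N'_6 = 187·cos39.3° = 144.7; c'Δl = 8.10; W sinα = 118.4
Slice 7: Δl = 2.8/cos54.8° = 4.857 m; N'_7 = 139·cos54.8° = 80.1; c'Δl = 16.03; W sinα = 113.6
Σc'Δl = 55.2 kN/m; ΣN' = 1144.9 kN/m; ΣW sinα = 487.4 kN/m
Resisting = 55.2 + 1144.9·tan34.4° = 55.2 + 783.9 = 839.1 kN/m
FS = 839.1 / 487.4 = 1.722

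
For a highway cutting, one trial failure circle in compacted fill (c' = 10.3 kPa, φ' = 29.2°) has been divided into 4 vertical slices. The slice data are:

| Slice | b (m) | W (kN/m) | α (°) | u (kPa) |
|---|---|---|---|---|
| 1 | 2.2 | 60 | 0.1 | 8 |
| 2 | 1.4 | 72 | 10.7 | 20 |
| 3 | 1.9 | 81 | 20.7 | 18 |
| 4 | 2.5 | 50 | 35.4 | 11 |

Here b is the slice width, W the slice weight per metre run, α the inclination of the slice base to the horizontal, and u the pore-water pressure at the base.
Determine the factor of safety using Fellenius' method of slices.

Ordinary method of slices: FS = Σ[c'·Δl_i + (W_i cosα_i − u_i·Δl_i)·tanφ'] / Σ W_i sinα_i, with Δl_i = b_i / cosα_i.
Slice 1: Δl = 2.2/cos0.1° = 2.200 m; N'_1 = 60·cos0.1° − 8·2.200 = 42.4; c'Δl = 22.66; W sinα = 0.1
Slice 2: Δl = 1.4/cos10.7° = 1.425 m; N'_2 = 72·cos10.7° − 20·1.425 = 42.3; c'Δl = 14.68; W sinα = 13.4
Slice 3: Δl = 1.9/cos20.7° = 2.031 m; N'_3 = 81·cos20.7° − 18·2.031 = 39.2; c'Δl = 20.92; W sinα = 28.6
Slice 4: Δl = 2.5/cos35.4° = 3.067 m; N'_4 = 50·cos35.4° − 11·3.067 = 7.0; c'Δl = 31.59; W sinα = 29.0
Σc'Δl = 89.8 kN/m; ΣN' = 130.9 kN/m; ΣW sinα = 71.1 kN/m
Resisting = 89.8 + 130.9·tan29.2° = 89.8 + 73.1 = 163.0 kN/m
FS = 163.0 / 71.1 = 2.293

FS = 2.29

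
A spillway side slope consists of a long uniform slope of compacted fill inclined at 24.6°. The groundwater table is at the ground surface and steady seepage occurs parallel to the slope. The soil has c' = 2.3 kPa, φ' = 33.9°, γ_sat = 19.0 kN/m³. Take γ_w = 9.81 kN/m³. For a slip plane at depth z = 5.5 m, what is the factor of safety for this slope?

With seepage parallel to the slope and the water table at the surface, the effective normal stress on the slip plane uses the buoyant unit weight γ' = γ_sat − γ_w while the driving shear stress uses γ_sat:
FS = [c' + γ' z cos²β tanφ'] / [γ_sat z sinβ cosβ]
γ' = 19.0 − 9.81 = 9.19 kN/m³
Numerator = 2.3 + 9.19·5.5·cos²24.6°·tan33.9° = 2.3 + 9.19·5.5·0.8267·0.6720 = 30.379 kPa
Denominator = 19.0·5.5·sin24.6°·cos24.6° = 19.0·5.5·0.4163·0.9092 = 39.553 kPa
FS = 30.379 / 39.553 = 0.768

FS = 0.77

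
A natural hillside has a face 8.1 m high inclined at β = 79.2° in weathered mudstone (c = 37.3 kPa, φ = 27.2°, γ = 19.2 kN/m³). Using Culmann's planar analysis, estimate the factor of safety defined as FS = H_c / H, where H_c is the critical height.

H_c = (4c/γ) · sinβ cosφ / [1 − cos(β − φ)]
    = (4·37.3/19.2) · sin79.2°·cos27.2° / [1 − cos52.0°]
    = 7.771 · 0.8737 / 0.3843 = 17.66 m
FS = H_c / H = 17.66 / 8.1 = 2.181

FS = 2.18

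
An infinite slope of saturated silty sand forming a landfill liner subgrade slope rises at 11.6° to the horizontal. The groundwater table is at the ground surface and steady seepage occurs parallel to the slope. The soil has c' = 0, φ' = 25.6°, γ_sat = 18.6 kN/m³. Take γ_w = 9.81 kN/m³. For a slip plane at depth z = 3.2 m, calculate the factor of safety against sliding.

With seepage parallel to the slope and the water table at the surface, the effective normal stress on the slip plane uses the buoyant unit weight γ' = γ_sat − γ_w while the driving shear stress uses γ_sat:
FS = [c' + γ' z cos²β tanφ'] / [γ_sat z sinβ cosβ]
(For c' = 0 this reduces to FS = (γ'/γ_sat)·tanφ'/tanβ.)
γ' = 18.6 − 9.81 = 8.79 kN/m³
Numerator = 0.0 + 8.79·3.2·cos²11.6°·tan25.6° = 0.0 + 8.79·3.2·0.9596·0.4791 = 12.932 kPa
Denominator = 18.6·3.2·sin11.6°·cos11.6° = 18.6·3.2·0.2011·0.9796 = 11.724 kPa
FS = 12.932 / 11.724 = 1.103

FS = 1.10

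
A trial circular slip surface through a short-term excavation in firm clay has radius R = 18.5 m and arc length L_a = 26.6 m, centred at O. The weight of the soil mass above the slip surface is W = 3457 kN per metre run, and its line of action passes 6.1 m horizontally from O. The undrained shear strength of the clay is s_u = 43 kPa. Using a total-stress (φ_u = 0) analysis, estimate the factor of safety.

Taking moments about the centre O, the resisting moment is provided by the undrained shear strength acting along the arc:
M_R = s_u·L_a·R = 43·26.60·18.5 = 21160.3 kN·m/m
M_D = W·d = 3457·6.1 = 21087.7 kN·m/m
FS = M_R / M_D = 21160.3 / 21087.7 = 1.003

FS = 1.00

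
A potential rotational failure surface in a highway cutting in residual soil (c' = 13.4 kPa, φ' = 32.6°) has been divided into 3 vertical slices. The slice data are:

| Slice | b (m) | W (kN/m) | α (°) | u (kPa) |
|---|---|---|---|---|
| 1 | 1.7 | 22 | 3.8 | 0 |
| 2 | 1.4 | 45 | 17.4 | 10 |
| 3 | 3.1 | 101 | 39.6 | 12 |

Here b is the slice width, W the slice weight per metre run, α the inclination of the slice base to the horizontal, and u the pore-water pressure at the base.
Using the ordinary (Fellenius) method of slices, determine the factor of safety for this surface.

FS = 1.86

Ordinary method of slices: FS = Σ[c'·Δl_i + (W_i cosα_i − u_i·Δl_i)·tanφ'] / Σ W_i sinα_i, with Δl_i = b_i / cosα_i.
Slice 1: Δl = 1.7/cos3.8° = 1.704 m; N'_1 = 22·cos3.8° − 0·1.704 = 22.0; c'Δl = 22.83; W sinα = 1.5
Slice 2: Δl = 1.4/cos17.4° = 1.467 m; N'_2 = 45·cos17.4° − 10·1.467 = 28.3; c'Δl = 19.66; W sinα = 13.5
Slice 3: Δl = 3.1/cos39.6° = 4.023 m; N'_3 = 101·cos39.6° − 12·4.023 = 29.5; c'Δl = 53.91; W sinα = 64.4
Σc'Δl = 96.4 kN/m; ΣN' = 79.8 kN/m; ΣW sinα = 79.3 kN/m
Resisting = 96.4 + 79.8·tan32.6° = 96.4 + 51.0 = 147.4 kN/m
FS = 147.4 / 79.3 = 1.859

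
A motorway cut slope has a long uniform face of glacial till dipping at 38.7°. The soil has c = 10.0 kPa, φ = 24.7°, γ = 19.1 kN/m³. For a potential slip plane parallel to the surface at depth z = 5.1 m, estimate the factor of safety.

FS = 0.78

For an infinite slope with a slip plane parallel to the surface (no pore pressure): FS = [c + γz cos²β tanφ] / [γz sinβ cosβ].
γz = 19.1·5.1 = 97.41 kN/m²
Numerator = 10.0 + 97.41·cos²38.7°·tan24.7° = 10.0 + 97.41·0.6091·0.4599 = 37.289 kPa
Denominator = 97.41·sin38.7°·cos38.7° = 97.41·0.6252·0.7804 = 47.532 kPa
FS = 37.289 / 47.532 = 0.784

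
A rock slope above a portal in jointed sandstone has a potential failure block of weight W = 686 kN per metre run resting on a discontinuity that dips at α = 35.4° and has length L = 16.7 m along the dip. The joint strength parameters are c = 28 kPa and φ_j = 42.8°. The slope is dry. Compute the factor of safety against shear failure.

Resolving the block weight along and normal to the plane and applying the Mohr–Coulomb strength on the joint:
N' = W cosα = 686·cos35.4° = 559.2 kN/m
Driving force T = W sinα = 686·sin35.4° = 397.4 kN/m
Resisting force R = c·L + N'·tanφ_j = 28·16.7 + 559.2·tan42.8° = 467.6 + 517.8 = 985.4 kN/m
FS = R / T = 985.4 / 397.4 = 2.480

FS = 2.48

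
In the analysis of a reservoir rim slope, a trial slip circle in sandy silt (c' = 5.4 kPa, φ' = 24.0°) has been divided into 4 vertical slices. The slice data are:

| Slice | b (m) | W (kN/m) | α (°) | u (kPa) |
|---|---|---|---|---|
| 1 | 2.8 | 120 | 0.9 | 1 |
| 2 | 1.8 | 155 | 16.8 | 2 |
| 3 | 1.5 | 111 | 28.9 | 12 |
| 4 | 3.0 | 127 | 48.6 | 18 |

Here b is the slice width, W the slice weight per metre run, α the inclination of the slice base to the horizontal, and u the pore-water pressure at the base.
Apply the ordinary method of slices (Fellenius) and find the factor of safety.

Ordinary method of slices: FS = Σ[c'·Δl_i + (W_i cosα_i − u_i·Δl_i)·tanφ'] / Σ W_i sinα_i, with Δl_i = b_i / cosα_i.
Slice 1: Δl = 2.8/cos0.9° = 2.800 m; N'_1 = 120·cos0.9° − 1·2.800 = 117.2; c'Δl = 15.12; W sinα = 1.9
Slice 2: Δl = 1.8/cos16.8° = 1.880 m; N'_2 = 155·cos16.8° − 2·1.880 = 144.6; c'Δl = 10.15; W sinα = 44.8
Slice 3: Δl = 1.5/cos28.9° = 1.713 m; N'_3 = 111·cos28.9° − 12·1.713 = 76.6; c'Δl = 9.25; W sinα = 53.6
Slice 4: Δl = 3.0/cos48.6° = 4.536 m; N'_4 = 127·cos48.6° − 18·4.536 = 2.3; c'Δl = 24.50; W sinα = 95.3
Σc'Δl = 59.0 kN/m; ΣN' = 340.8 kN/m; ΣW sinα = 195.6 kN/m
Resisting = 59.0 + 340.8·tan24.0° = 59.0 + 151.7 = 210.7 kN/m
FS = 210.7 / 195.6 = 1.077

FS = 1.08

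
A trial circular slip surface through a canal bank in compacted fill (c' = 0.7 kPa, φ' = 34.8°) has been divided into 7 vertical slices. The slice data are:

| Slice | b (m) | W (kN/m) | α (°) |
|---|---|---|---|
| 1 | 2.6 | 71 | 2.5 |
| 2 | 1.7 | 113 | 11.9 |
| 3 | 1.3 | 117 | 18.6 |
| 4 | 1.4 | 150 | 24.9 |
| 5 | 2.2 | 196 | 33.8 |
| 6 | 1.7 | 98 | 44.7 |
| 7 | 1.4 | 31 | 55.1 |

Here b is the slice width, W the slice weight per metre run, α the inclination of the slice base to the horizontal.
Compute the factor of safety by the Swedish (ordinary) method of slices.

FS = 1.46

Ordinary method of slices: FS = Σ[c'·Δl_i + (W_i cosα_i)·tanφ'] / Σ W_i sinα_i, with Δl_i = b_i / cosα_i.
Slice 1: Δl = 2.6/cos2.5° = 2.602 m; N'_1 = 71·cos2.5° = 70.9; c'Δl = 1.82; W sinα = 3.1
Slice 2: Δl = 1.7/cos11.9° = 1.737 m; N'_2 = 113·cos11.9° = 110.6; c'Δl = 1.22; W sinα = 23.3
Slice 3: Δl = 1.3/cos18.6° = 1.372 m; N'_3 = 117·cos18.6° = 110.9; c'Δl = 0.96; W sinα = 37.3
Slice 4: Δl = 1.4/cos24.9° = 1.543 m; N'_4 = 150·cos24.9° = 136.1; c'Δl = 1.08; W sinα = 63.2
Slice 5: Δl = 2.2/cos33.8° = 2.647 m; N'_5 = 196·cos33.8° = 162.9; c'Δl = 1.85; W sinα = 109.0
Slice 6: Δl = 1.7/cos44.7° = 2.392 m; N'_6 = 98·cos44.7° = 69.7; c'Δl = 1.67; W sinα = 68.9
Slice 7: Δl = 1.4/cos55.1° = 2.447 m; N'_7 = 31·cos55.1° = 17.7; c'Δl = 1.71; W sinα = 25.4
Σc'Δl = 10.3 kN/m; ΣN' = 678.7 kN/m; ΣW sinα = 330.3 kN/m
Resisting = 10.3 + 678.7·tan34.8° = 10.3 + 471.7 = 482.0 kN/m
FS = 482.0 / 330.3 = 1.460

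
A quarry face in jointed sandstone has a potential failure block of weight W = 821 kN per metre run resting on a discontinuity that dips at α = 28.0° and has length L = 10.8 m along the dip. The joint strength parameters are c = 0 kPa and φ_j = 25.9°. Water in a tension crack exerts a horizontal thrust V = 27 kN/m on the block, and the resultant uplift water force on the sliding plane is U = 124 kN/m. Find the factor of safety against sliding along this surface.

Resolving the block weight along and normal to the plane and applying the Mohr–Coulomb strength on the joint:
N' = W cosα − U − V sinα = 821·cos28.0° − 124 − 27·sin28.0° = 588.2 kN/m
Driving force T = W sinα + V cosα = 821·sin28.0° + 27·cos28.0° = 409.3 kN/m
Resisting force R = c·L + N'·tanφ_j = 0·10.8 + 588.2·tan25.9° = 0.0 + 285.6 = 285.6 kN/m
FS = R / T = 285.6 / 409.3 = 0.698

FS = 0.70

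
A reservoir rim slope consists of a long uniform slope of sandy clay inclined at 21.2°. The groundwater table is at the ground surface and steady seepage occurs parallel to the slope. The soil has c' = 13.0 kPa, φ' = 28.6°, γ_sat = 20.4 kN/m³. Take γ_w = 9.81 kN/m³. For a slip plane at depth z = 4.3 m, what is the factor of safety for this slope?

FS = 1.17

With seepage parallel to the slope and the water table at the surface, the effective normal stress on the slip plane uses the buoyant unit weight γ' = γ_sat − γ_w while the driving shear stress uses γ_sat:
FS = [c' + γ' z cos²β tanφ'] / [γ_sat z sinβ cosβ]
γ' = 20.4 − 9.81 = 10.59 kN/m³
Numerator = 13.0 + 10.59·4.3·cos²21.2°·tan28.6° = 13.0 + 10.59·4.3·0.8692·0.5452 = 34.581 kPa
Denominator = 20.4·4.3·sin21.2°·cos21.2° = 20.4·4.3·0.3616·0.9323 = 29.575 kPa
FS = 34.581 / 29.575 = 1.169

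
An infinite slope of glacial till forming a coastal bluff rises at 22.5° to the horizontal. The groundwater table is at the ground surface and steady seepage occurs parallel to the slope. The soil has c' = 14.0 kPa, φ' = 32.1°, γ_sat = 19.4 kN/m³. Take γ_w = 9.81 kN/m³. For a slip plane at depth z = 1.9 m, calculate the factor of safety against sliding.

FS = 1.82

With seepage parallel to the slope and the water table at the surface, the effective normal stress on the slip plane uses the buoyant unit weight γ' = γ_sat − γ_w while the driving shear stress uses γ_sat:
FS = [c' + γ' z cos²β tanφ'] / [γ_sat z sinβ cosβ]
γ' = 19.4 − 9.81 = 9.59 kN/m³
Numerator = 14.0 + 9.59·1.9·cos²22.5°·tan32.1° = 14.0 + 9.59·1.9·0.8536·0.6273 = 23.756 kPa
Denominator = 19.4·1.9·sin22.5°·cos22.5° = 19.4·1.9·0.3827·0.9239 = 13.032 kPa
FS = 23.756 / 13.032 = 1.823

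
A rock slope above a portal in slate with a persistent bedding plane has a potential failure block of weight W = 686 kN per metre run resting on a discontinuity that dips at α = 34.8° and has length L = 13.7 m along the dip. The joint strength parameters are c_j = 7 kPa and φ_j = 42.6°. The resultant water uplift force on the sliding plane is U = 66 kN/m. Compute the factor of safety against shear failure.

FS = 1.41

Resolving the block weight along and normal to the plane and applying the Mohr–Coulomb strength on the joint:
N' = W cosα − U = 686·cos34.8° − 66 = 497.3 kN/m
Driving force T = W sinα = 686·sin34.8° = 391.5 kN/m
Resisting force R = c_j·L + N'·tanφ_j = 7·13.7 + 497.3·tan42.6° = 95.9 + 457.3 = 553.2 kN/m
FS = R / T = 553.2 / 391.5 = 1.413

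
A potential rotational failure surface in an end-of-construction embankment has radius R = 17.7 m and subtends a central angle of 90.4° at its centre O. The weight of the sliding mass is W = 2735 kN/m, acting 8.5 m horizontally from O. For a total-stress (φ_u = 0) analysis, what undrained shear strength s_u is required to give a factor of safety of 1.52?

s_u = 71.5 kPa

FS = s_u·L_a·R / (W·d), so s_u = FS·W·d / (L_a·R).
Arc length L_a = R·θ = 17.7·(90.4°·π/180) = 17.7·1.5778 = 27.93 m
s_u = 1.52·2735·8.5 / (27.93·17.7) = 35336.2 / 494.30 = 71.49 kPa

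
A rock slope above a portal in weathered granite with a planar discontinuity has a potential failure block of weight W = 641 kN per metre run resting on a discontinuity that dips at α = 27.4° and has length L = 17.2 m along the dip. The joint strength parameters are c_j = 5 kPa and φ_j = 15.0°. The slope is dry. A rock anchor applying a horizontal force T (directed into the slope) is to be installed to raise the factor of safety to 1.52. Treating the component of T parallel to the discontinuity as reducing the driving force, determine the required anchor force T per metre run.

Resolving forces along and normal to the sliding plane, with the horizontal anchor force T adding T·sinα to the effective normal force and T·cosα acting up the plane against the driving force:
FS = [c_jL + (W cosα + T sinα) tanφ_j] / [W sinα − T cosα]
Without the anchor: N' = 569.1 kN/m, driving T_d = 295.0 kN/m, resisting R = 5·17.2 + 569.1·tan15.0° = 238.5 kN/m, FS = 0.81.
Setting FS = 1.52 and solving for T:
1.52·(295.0 − T cos27.4°) = 238.5 + T sin27.4°·tan15.0°
T·(sin27.4°·tan15.0° + 1.52·cos27.4°) = 1.52·295.0 − 238.5
T·(0.4602·0.2679 + 1.52·0.8878) = 448.4 − 238.5 = 209.9
T·1.4728 = 209.9
T = 142.5 kN/m

T = 143 kN/m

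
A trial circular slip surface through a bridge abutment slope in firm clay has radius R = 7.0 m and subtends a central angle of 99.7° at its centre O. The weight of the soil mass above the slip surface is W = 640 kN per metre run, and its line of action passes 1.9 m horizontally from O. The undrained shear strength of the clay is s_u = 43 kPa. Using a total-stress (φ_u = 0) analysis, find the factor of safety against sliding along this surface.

Taking moments about the centre O, the resisting moment is provided by the undrained shear strength acting along the arc:
Arc length L_a = R·θ = 7.0·(99.7°·π/180) = 7.0·1.7401 = 12.18 m
M_R = s_u·L_a·R = 43·12.18·7.0 = 3666.4 kN·m/m
M_D = W·d = 640·1.9 = 1216.0 kN·m/m
FS = M_R / M_D = 3666.4 / 1216.0 = 3.015

FS = 3.02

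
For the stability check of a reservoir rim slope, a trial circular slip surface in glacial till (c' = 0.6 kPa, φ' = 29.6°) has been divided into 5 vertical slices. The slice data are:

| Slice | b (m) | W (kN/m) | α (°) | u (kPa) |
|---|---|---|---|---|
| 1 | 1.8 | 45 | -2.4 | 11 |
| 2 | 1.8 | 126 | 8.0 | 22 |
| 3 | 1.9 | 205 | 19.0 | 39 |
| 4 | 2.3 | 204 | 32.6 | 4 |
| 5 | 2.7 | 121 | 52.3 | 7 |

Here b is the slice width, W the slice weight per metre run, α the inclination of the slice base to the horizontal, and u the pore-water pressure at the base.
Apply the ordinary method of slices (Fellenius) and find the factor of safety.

FS = 0.87

Ordinary method of slices: FS = Σ[c'·Δl_i + (W_i cosα_i − u_i·Δl_i)·tanφ'] / Σ W_i sinα_i, with Δl_i = b_i / cosα_i.
Slice 1: Δl = 1.8/cos(-2.4°) = 1.802 m; N'_1 = 45·cos(-2.4°) − 11·1.802 = 25.1; c'Δl = 1.08; W sinα = -1.9
Slice 2: Δl = 1.8/cos8.0° = 1.818 m; N'_2 = 126·cos8.0° − 22·1.818 = 84.8; c'Δl = 1.09; W sinα = 17.5
Slice 3: Δl = 1.9/cos19.0° = 2.009 m; N'_3 = 205·cos19.0° − 39·2.009 = 115.5; c'Δl = 1.21; W sinα = 66.7
Slice 4: Δl = 2.3/cos32.6° = 2.730 m; N'_4 = 204·cos32.6° − 4·2.730 = 160.9; c'Δl = 1.64; W sinα = 109.9
Slice 5: Δl = 2.7/cos52.3° = 4.415 m; N'_5 = 121·cos52.3° − 7·4.415 = 43.1; c'Δl = 2.65; W sinα = 95.7
Σc'Δl = 7.7 kN/m; ΣN' = 429.4 kN/m; ΣW sinα = 288.0 kN/m
Resisting = 7.7 + 429.4·tan29.6° = 7.7 + 243.9 = 251.6 kN/m
FS = 251.6 / 288.0 = 0.874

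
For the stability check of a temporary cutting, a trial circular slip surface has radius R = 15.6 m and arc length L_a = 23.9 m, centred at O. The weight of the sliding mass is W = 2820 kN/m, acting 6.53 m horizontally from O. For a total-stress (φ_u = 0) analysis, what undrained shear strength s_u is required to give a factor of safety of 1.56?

FS = s_u·L_a·R / (W·d), so s_u = FS·W·d / (L_a·R).
s_u = 1.56·2820·6.53 / (23.90·15.6) = 28726.8 / 372.84 = 77.05 kPa

s_u = 77.0 kPa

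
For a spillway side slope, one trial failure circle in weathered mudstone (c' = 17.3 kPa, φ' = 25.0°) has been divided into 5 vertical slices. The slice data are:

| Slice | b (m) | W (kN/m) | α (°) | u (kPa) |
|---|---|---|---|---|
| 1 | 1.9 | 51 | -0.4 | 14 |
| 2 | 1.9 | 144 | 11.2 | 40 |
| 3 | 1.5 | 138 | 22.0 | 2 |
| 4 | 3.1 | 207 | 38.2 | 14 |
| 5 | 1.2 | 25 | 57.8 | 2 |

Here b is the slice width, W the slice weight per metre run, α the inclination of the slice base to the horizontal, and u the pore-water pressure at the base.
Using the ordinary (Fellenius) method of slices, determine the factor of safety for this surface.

Ordinary method of slices: FS = Σ[c'·Δl_i + (W_i cosα_i − u_i·Δl_i)·tanφ'] / Σ W_i sinα_i, with Δl_i = b_i / cosα_i.
Slice 1: Δl = 1.9/cos(-0.4°) = 1.900 m; N'_1 = 51·cos(-0.4°) − 14·1.900 = 24.4; c'Δl = 32.87; W sinα = -0.4
Slice 2: Δl = 1.9/cos11.2° = 1.937 m; N'_2 = 144·cos11.2° − 40·1.937 = 63.8; c'Δl = 33.51; W sinα = 28.0
Slice 3: Δl = 1.5/cos22.0° = 1.618 m; N'_3 = 138·cos22.0° − 2·1.618 = 124.7; c'Δl = 27.99; W sinα = 51.7
Slice 4: Δl = 3.1/cos38.2° = 3.945 m; N'_4 = 207·cos38.2° − 14·3.945 = 107.4; c'Δl = 68.24; W sinα = 128.0
Slice 5: Δl = 1.2/cos57.8° = 2.252 m; N'_5 = 25·cos57.8° − 2·2.252 = 8.8; c'Δl = 38.96; W sinα = 21.2
Σc'Δl = 201.6 kN/m; ΣN' = 329.2 kN/m; ΣW sinα = 228.5 kN/m
Resisting = 201.6 + 329.2·tan25.0° = 201.6 + 153.5 = 355.1 kN/m
FS = 355.1 / 228.5 = 1.554

FS = 1.55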